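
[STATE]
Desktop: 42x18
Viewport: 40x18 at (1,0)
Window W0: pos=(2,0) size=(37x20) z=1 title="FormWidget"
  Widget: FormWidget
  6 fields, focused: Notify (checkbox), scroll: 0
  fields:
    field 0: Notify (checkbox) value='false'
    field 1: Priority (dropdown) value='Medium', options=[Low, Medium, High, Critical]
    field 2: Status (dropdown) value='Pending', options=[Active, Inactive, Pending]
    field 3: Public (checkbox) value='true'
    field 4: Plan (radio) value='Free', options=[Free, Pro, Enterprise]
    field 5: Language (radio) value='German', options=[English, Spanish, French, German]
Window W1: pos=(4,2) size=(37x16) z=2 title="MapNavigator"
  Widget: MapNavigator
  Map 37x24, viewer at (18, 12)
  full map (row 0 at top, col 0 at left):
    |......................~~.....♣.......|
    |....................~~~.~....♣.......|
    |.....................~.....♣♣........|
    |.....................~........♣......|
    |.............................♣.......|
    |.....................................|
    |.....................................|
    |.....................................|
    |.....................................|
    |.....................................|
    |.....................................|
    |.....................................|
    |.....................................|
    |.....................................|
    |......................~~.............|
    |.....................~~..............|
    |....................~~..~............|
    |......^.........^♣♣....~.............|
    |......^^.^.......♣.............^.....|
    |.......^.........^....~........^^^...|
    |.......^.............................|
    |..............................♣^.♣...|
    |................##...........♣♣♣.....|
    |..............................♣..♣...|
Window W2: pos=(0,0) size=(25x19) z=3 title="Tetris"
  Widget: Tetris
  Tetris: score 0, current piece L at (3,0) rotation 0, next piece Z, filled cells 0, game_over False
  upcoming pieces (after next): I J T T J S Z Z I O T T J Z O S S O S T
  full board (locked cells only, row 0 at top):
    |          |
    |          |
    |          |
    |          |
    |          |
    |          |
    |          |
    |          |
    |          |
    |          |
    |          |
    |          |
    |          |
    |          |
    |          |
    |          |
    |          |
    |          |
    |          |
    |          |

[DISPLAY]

━━━━━━━━━━━━━━━━━━━━━━━┓━━━━━━━━━━━━━┓  
 Tetris                ┃             ┃  
───────────────────────┨━━━━━━━━━━━━━━━┓
          │Next:       ┃               ┃
          │▓▓          ┃───────────────┨
          │ ▓▓         ┃...............┃
          │            ┃...............┃
          │            ┃...............┃
          │            ┃...............┃
          │Score:      ┃...............┃
          │0           ┃...............┃
          │            ┃...............┃
          │            ┃...............┃
          │            ┃.~~............┃
          │            ┃~~.............┃
          │            ┃~..~...........┃
          │            ┃..~............┃
          │            ┃━━━━━━━━━━━━━━━┛


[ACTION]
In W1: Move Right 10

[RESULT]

━━━━━━━━━━━━━━━━━━━━━━━┓━━━━━━━━━━━━━┓  
 Tetris                ┃             ┃  
───────────────────────┨━━━━━━━━━━━━━━━┓
          │Next:       ┃               ┃
          │▓▓          ┃───────────────┨
          │ ▓▓         ┃......         ┃
          │            ┃......         ┃
          │            ┃......         ┃
          │            ┃......         ┃
          │Score:      ┃......         ┃
          │0           ┃......         ┃
          │            ┃......         ┃
          │            ┃......         ┃
          │            ┃......         ┃
          │            ┃......         ┃
          │            ┃......         ┃
          │            ┃......         ┃
          │            ┃━━━━━━━━━━━━━━━┛


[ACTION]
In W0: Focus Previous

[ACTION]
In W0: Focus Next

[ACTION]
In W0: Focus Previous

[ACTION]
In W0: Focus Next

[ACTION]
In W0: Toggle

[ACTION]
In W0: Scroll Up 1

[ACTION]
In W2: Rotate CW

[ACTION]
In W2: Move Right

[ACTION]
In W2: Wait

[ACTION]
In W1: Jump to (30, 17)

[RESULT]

━━━━━━━━━━━━━━━━━━━━━━━┓━━━━━━━━━━━━━┓  
 Tetris                ┃             ┃  
───────────────────────┨━━━━━━━━━━━━━━━┓
          │Next:       ┃               ┃
          │▓▓          ┃───────────────┨
          │ ▓▓         ┃....           ┃
          │            ┃....           ┃
          │            ┃....           ┃
          │            ┃....           ┃
          │Score:      ┃....           ┃
          │0           ┃....           ┃
          │            ┃....           ┃
          │            ┃....           ┃
          │            ┃^...           ┃
          │            ┃....           ┃
          │            ┃♣...           ┃
          │            ┃....           ┃
          │            ┃━━━━━━━━━━━━━━━┛


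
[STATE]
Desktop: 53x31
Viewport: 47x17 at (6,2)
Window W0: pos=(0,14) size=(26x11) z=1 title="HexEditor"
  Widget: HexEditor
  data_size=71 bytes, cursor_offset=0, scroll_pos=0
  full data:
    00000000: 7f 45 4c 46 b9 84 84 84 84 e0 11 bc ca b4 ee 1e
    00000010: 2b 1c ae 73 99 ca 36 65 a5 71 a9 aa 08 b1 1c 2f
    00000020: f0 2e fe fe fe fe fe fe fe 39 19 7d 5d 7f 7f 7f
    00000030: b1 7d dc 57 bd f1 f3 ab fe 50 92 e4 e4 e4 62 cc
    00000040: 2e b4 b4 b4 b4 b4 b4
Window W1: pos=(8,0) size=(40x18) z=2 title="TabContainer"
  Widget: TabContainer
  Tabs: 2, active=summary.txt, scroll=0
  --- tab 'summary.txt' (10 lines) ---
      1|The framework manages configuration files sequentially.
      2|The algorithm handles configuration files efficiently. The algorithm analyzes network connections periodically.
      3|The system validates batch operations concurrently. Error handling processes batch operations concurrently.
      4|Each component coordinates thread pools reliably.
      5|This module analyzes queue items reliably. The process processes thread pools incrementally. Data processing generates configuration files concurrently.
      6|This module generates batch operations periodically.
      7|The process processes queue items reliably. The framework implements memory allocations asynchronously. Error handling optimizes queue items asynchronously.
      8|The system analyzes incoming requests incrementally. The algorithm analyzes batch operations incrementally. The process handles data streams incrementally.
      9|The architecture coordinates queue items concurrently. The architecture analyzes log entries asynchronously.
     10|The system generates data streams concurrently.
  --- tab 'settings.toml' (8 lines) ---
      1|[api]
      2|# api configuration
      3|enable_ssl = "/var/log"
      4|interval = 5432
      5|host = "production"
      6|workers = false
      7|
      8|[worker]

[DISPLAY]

  ┠──────────────────────────────────────┨     
  ┃[summary.txt]│ settings.toml          ┃     
  ┃──────────────────────────────────────┃     
  ┃The framework manages configuration fi┃     
  ┃The algorithm handles configuration fi┃     
  ┃The system validates batch operations ┃     
  ┃Each component coordinates thread pool┃     
  ┃This module analyzes queue items relia┃     
  ┃This module generates batch operations┃     
  ┃The process processes queue items reli┃     
  ┃The system analyzes incoming requests ┃     
  ┃The architecture coordinates queue ite┃     
━━┃The system generates data streams conc┃     
di┃                                      ┃     
──┃                                      ┃     
00┗━━━━━━━━━━━━━━━━━━━━━━━━━━━━━━━━━━━━━━┛     
010  2b 1c ae 73 99┃                           


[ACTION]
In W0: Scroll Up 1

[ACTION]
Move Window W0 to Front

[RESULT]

  ┠──────────────────────────────────────┨     
  ┃[summary.txt]│ settings.toml          ┃     
  ┃──────────────────────────────────────┃     
  ┃The framework manages configuration fi┃     
  ┃The algorithm handles configuration fi┃     
  ┃The system validates batch operations ┃     
  ┃Each component coordinates thread pool┃     
  ┃This module analyzes queue items relia┃     
  ┃This module generates batch operations┃     
  ┃The process processes queue items reli┃     
  ┃The system analyzes incoming requests ┃     
  ┃The architecture coordinates queue ite┃     
━━━━━━━━━━━━━━━━━━━┓tes data streams conc┃     
ditor              ┃                     ┃     
───────────────────┨                     ┃     
000  7F 45 4c 46 b9┃━━━━━━━━━━━━━━━━━━━━━┛     
010  2b 1c ae 73 99┃                           


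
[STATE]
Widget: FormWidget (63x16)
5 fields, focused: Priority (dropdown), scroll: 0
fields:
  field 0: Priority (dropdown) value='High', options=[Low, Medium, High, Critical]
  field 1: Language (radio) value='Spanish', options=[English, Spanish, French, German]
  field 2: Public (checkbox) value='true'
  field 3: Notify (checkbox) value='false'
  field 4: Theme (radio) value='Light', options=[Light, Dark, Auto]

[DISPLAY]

> Priority:   [High                                          ▼]
  Language:   ( ) English  (●) Spanish  ( ) French  ( ) German 
  Public:     [x]                                              
  Notify:     [ ]                                              
  Theme:      (●) Light  ( ) Dark  ( ) Auto                    
                                                               
                                                               
                                                               
                                                               
                                                               
                                                               
                                                               
                                                               
                                                               
                                                               
                                                               


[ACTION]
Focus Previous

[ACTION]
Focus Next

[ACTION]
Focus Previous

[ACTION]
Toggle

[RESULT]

  Priority:   [High                                          ▼]
  Language:   ( ) English  (●) Spanish  ( ) French  ( ) German 
  Public:     [x]                                              
  Notify:     [ ]                                              
> Theme:      (●) Light  ( ) Dark  ( ) Auto                    
                                                               
                                                               
                                                               
                                                               
                                                               
                                                               
                                                               
                                                               
                                                               
                                                               
                                                               


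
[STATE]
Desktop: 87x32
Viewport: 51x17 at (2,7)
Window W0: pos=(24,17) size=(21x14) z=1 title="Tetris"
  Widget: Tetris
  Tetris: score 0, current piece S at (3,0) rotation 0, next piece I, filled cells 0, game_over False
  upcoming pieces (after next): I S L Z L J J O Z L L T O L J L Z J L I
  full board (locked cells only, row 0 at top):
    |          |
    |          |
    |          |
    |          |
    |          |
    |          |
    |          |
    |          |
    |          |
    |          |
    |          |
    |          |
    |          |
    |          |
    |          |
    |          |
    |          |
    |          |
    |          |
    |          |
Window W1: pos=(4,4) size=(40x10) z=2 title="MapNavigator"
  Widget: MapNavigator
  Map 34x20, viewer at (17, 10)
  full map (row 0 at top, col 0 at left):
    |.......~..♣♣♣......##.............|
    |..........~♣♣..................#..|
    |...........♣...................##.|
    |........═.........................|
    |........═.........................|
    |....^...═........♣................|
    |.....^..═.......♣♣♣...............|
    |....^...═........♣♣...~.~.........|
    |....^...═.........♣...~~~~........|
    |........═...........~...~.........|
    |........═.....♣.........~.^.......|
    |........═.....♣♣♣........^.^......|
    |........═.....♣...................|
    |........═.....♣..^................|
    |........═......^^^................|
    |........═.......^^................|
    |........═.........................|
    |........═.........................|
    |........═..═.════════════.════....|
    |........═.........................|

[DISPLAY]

  ┃  ....^...═........♣♣...~.~.........  ┃         
  ┃  ....^...═.........♣...~~~~........  ┃         
  ┃  ........═...........~...~.........  ┃         
  ┃  ........═.....♣..@......~.^.......  ┃         
  ┃  ........═.....♣♣♣........^.^......  ┃         
  ┃  ........═.....♣...................  ┃         
  ┗━━━━━━━━━━━━━━━━━━━━━━━━━━━━━━━━━━━━━━┛         
                                                   
                                                   
                                                   
                      ┏━━━━━━━━━━━━━━━━━━━┓        
                      ┃ Tetris            ┃        
                      ┠───────────────────┨        
                      ┃          │Next:   ┃        
                      ┃          │████    ┃        
                      ┃          │        ┃        
                      ┃          │        ┃        


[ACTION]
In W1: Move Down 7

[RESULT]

  ┃  ........═......^^^................  ┃         
  ┃  ........═.......^^................  ┃         
  ┃  ........═.........................  ┃         
  ┃  ........═........@................  ┃         
  ┃  ........═..═.════════════.════....  ┃         
  ┃  ........═.........................  ┃         
  ┗━━━━━━━━━━━━━━━━━━━━━━━━━━━━━━━━━━━━━━┛         
                                                   
                                                   
                                                   
                      ┏━━━━━━━━━━━━━━━━━━━┓        
                      ┃ Tetris            ┃        
                      ┠───────────────────┨        
                      ┃          │Next:   ┃        
                      ┃          │████    ┃        
                      ┃          │        ┃        
                      ┃          │        ┃        


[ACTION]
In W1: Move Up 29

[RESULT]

  ┃                                      ┃         
  ┃                                      ┃         
  ┃                                      ┃         
  ┃  .......~..♣♣♣....@.##.............  ┃         
  ┃  ..........~♣♣..................#..  ┃         
  ┃  ...........♣...................##.  ┃         
  ┗━━━━━━━━━━━━━━━━━━━━━━━━━━━━━━━━━━━━━━┛         
                                                   
                                                   
                                                   
                      ┏━━━━━━━━━━━━━━━━━━━┓        
                      ┃ Tetris            ┃        
                      ┠───────────────────┨        
                      ┃          │Next:   ┃        
                      ┃          │████    ┃        
                      ┃          │        ┃        
                      ┃          │        ┃        


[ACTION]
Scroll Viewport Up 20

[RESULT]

                                                   
                                                   
                                                   
                                                   
  ┏━━━━━━━━━━━━━━━━━━━━━━━━━━━━━━━━━━━━━━┓         
  ┃ MapNavigator                         ┃         
  ┠──────────────────────────────────────┨         
  ┃                                      ┃         
  ┃                                      ┃         
  ┃                                      ┃         
  ┃  .......~..♣♣♣....@.##.............  ┃         
  ┃  ..........~♣♣..................#..  ┃         
  ┃  ...........♣...................##.  ┃         
  ┗━━━━━━━━━━━━━━━━━━━━━━━━━━━━━━━━━━━━━━┛         
                                                   
                                                   
                                                   


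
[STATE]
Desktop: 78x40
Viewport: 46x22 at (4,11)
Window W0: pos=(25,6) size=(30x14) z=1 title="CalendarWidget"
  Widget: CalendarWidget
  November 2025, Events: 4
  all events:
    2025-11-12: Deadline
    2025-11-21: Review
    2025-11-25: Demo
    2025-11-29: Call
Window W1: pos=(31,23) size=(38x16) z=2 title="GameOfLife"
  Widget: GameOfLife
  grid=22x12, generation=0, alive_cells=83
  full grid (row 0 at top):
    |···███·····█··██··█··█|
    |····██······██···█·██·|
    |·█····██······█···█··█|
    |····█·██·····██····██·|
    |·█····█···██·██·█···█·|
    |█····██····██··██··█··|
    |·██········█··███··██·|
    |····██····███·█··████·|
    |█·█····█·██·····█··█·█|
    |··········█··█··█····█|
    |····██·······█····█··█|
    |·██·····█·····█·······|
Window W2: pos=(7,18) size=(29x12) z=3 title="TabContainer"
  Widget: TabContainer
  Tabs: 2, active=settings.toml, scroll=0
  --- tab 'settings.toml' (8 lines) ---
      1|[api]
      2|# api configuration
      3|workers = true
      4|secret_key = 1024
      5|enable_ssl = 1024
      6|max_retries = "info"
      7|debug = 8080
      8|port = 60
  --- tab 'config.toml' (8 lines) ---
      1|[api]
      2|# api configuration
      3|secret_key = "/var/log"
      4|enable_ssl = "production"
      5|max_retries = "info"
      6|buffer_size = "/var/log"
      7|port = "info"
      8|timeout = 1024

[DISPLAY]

                     ┃                1  2    
                     ┃ 3  4  5  6  7  8  9    
                     ┃10 11 12* 13 14 15 16   
                     ┃17 18 19 20 21* 22 23   
                     ┃24 25* 26 27 28 29* 30  
                     ┃                        
                     ┃                        
   ┏━━━━━━━━━━━━━━━━━━━━━━━━━━━┓              
   ┃ TabContainer              ┃━━━━━━━━━━━━━━
   ┠───────────────────────────┨              
   ┃[settings.toml]│ config.tom┃              
   ┃───────────────────────────┃              
   ┃[api]                      ┃━━━━━━━━━━━━━━
   ┃# api configuration        ┃eOfLife       
   ┃workers = true             ┃──────────────
   ┃secret_key = 1024          ┃ 0            
   ┃enable_ssl = 1024          ┃██·····█··██··
   ┃max_retries = "info"       ┃██······██···█
   ┗━━━━━━━━━━━━━━━━━━━━━━━━━━━┛··██······█···
                           ┃····█·██·····██···
                           ┃·█····█···██·██·█·
                           ┃█····██····██··██·


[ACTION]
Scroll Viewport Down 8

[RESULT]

   ┏━━━━━━━━━━━━━━━━━━━━━━━━━━━┓              
   ┃ TabContainer              ┃━━━━━━━━━━━━━━
   ┠───────────────────────────┨              
   ┃[settings.toml]│ config.tom┃              
   ┃───────────────────────────┃              
   ┃[api]                      ┃━━━━━━━━━━━━━━
   ┃# api configuration        ┃eOfLife       
   ┃workers = true             ┃──────────────
   ┃secret_key = 1024          ┃ 0            
   ┃enable_ssl = 1024          ┃██·····█··██··
   ┃max_retries = "info"       ┃██······██···█
   ┗━━━━━━━━━━━━━━━━━━━━━━━━━━━┛··██······█···
                           ┃····█·██·····██···
                           ┃·█····█···██·██·█·
                           ┃█····██····██··██·
                           ┃·██········█··███·
                           ┃····██····███·█··█
                           ┃█·█····█·██·····█·
                           ┃··········█··█··█·
                           ┃····██·······█····
                           ┗━━━━━━━━━━━━━━━━━━
                                              


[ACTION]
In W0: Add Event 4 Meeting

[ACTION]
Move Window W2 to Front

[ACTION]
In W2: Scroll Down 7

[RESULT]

   ┏━━━━━━━━━━━━━━━━━━━━━━━━━━━┓              
   ┃ TabContainer              ┃━━━━━━━━━━━━━━
   ┠───────────────────────────┨              
   ┃[settings.toml]│ config.tom┃              
   ┃───────────────────────────┃              
   ┃port = 60                  ┃━━━━━━━━━━━━━━
   ┃                           ┃eOfLife       
   ┃                           ┃──────────────
   ┃                           ┃ 0            
   ┃                           ┃██·····█··██··
   ┃                           ┃██······██···█
   ┗━━━━━━━━━━━━━━━━━━━━━━━━━━━┛··██······█···
                           ┃····█·██·····██···
                           ┃·█····█···██·██·█·
                           ┃█····██····██··██·
                           ┃·██········█··███·
                           ┃····██····███·█··█
                           ┃█·█····█·██·····█·
                           ┃··········█··█··█·
                           ┃····██·······█····
                           ┗━━━━━━━━━━━━━━━━━━
                                              


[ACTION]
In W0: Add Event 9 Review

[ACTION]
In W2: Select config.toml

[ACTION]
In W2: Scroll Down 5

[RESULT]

   ┏━━━━━━━━━━━━━━━━━━━━━━━━━━━┓              
   ┃ TabContainer              ┃━━━━━━━━━━━━━━
   ┠───────────────────────────┨              
   ┃ settings.toml │[config.tom┃              
   ┃───────────────────────────┃              
   ┃buffer_size = "/var/log"   ┃━━━━━━━━━━━━━━
   ┃port = "info"              ┃eOfLife       
   ┃timeout = 1024             ┃──────────────
   ┃                           ┃ 0            
   ┃                           ┃██·····█··██··
   ┃                           ┃██······██···█
   ┗━━━━━━━━━━━━━━━━━━━━━━━━━━━┛··██······█···
                           ┃····█·██·····██···
                           ┃·█····█···██·██·█·
                           ┃█····██····██··██·
                           ┃·██········█··███·
                           ┃····██····███·█··█
                           ┃█·█····█·██·····█·
                           ┃··········█··█··█·
                           ┃····██·······█····
                           ┗━━━━━━━━━━━━━━━━━━
                                              


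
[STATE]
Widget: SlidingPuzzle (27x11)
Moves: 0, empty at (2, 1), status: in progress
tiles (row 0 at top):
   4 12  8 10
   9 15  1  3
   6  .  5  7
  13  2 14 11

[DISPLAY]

┌────┬────┬────┬────┐      
│  4 │ 12 │  8 │ 10 │      
├────┼────┼────┼────┤      
│  9 │ 15 │  1 │  3 │      
├────┼────┼────┼────┤      
│  6 │    │  5 │  7 │      
├────┼────┼────┼────┤      
│ 13 │  2 │ 14 │ 11 │      
└────┴────┴────┴────┘      
Moves: 0                   
                           


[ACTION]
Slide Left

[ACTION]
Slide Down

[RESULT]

┌────┬────┬────┬────┐      
│  4 │ 12 │  8 │ 10 │      
├────┼────┼────┼────┤      
│  9 │ 15 │    │  3 │      
├────┼────┼────┼────┤      
│  6 │  5 │  1 │  7 │      
├────┼────┼────┼────┤      
│ 13 │  2 │ 14 │ 11 │      
└────┴────┴────┴────┘      
Moves: 2                   
                           


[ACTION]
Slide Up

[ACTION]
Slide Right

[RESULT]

┌────┬────┬────┬────┐      
│  4 │ 12 │  8 │ 10 │      
├────┼────┼────┼────┤      
│  9 │ 15 │  1 │  3 │      
├────┼────┼────┼────┤      
│  6 │    │  5 │  7 │      
├────┼────┼────┼────┤      
│ 13 │  2 │ 14 │ 11 │      
└────┴────┴────┴────┘      
Moves: 4                   
                           


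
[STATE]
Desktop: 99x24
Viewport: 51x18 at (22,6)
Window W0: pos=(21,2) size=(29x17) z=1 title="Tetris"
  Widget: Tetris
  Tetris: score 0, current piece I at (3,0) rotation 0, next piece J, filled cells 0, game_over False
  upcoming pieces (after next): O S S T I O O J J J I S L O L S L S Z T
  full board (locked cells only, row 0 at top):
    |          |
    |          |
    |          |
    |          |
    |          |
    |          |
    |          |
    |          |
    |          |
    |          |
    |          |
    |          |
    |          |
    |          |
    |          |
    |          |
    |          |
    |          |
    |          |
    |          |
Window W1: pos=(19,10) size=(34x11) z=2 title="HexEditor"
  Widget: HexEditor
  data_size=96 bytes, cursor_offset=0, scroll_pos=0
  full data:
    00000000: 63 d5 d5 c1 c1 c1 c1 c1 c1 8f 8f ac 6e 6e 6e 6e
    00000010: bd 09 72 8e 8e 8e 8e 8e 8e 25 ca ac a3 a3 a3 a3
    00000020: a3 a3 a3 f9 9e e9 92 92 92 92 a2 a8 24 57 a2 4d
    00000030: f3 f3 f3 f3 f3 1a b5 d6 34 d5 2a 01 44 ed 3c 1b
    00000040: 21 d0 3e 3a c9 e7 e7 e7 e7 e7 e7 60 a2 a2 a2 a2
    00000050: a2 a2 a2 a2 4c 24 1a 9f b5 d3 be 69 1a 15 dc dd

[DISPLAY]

          │█               ┃                       
          │███             ┃                       
          │                ┃                       
          │                ┃                       
━━━━━━━━━━━━━━━━━━━━━━━━━━━━━━┓                    
exEditor                      ┃                    
──────────────────────────────┨                    
000000  63 d5 d5 c1 c1 c1 c1 c┃                    
000010  bd 09 72 8e 8e 8e 8e 8┃                    
000020  a3 a3 a3 f9 9e e9 92 9┃                    
000030  f3 f3 f3 f3 f3 1a b5 d┃                    
000040  21 d0 3e 3a c9 e7 e7 e┃                    
000050  a2 a2 a2 a2 4c 24 1a 9┃                    
                              ┃                    
━━━━━━━━━━━━━━━━━━━━━━━━━━━━━━┛                    
                                                   
                                                   
                                                   


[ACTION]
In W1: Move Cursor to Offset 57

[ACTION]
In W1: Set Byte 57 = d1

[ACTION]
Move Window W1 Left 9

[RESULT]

          │█               ┃                       
          │███             ┃                       
          │                ┃                       
          │                ┃                       
━━━━━━━━━━━━━━━━━━━━━┓     ┃                       
                     ┃     ┃                       
─────────────────────┨     ┃                       
3 d5 d5 c1 c1 c1 c1 c┃     ┃                       
d 09 72 8e 8e 8e 8e 8┃     ┃                       
3 a3 a3 f9 9e e9 92 9┃     ┃                       
3 f3 f3 f3 f3 1a b5 d┃     ┃                       
1 d0 3e 3a c9 e7 e7 e┃     ┃                       
2 a2 a2 a2 4c 24 1a 9┃━━━━━┛                       
                     ┃                             
━━━━━━━━━━━━━━━━━━━━━┛                             
                                                   
                                                   
                                                   


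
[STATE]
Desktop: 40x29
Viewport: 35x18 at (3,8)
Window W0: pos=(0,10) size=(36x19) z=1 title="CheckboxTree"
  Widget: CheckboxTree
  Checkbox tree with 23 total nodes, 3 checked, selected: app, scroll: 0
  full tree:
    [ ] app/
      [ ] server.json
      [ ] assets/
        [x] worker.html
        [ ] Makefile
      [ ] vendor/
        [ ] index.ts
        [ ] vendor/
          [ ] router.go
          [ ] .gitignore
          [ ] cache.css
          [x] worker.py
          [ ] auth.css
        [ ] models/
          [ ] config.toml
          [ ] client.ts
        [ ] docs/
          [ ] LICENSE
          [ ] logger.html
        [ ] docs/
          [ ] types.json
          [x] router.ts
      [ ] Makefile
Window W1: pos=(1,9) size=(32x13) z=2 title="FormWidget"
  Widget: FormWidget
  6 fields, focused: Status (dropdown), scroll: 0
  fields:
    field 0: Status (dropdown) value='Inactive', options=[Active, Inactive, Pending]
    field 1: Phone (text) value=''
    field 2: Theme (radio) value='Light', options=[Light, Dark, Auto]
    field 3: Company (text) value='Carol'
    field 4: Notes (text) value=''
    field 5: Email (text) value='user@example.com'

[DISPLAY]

                                   
━━━━━━━━━━━━━━━━━━━━━━━━━━━━━┓     
FormWidget                   ┃━━┓  
─────────────────────────────┨  ┃  
 Status:     [Inactive     ▼]┃──┨  
 Phone:      [              ]┃  ┃  
 Theme:      (●) Light  ( ) D┃  ┃  
 Company:    [Carol         ]┃  ┃  
 Notes:      [              ]┃  ┃  
 Email:      [user@example.c]┃  ┃  
                             ┃  ┃  
                             ┃  ┃  
                             ┃  ┃  
━━━━━━━━━━━━━━━━━━━━━━━━━━━━━┛  ┃  
     [ ] .gitignore             ┃  
     [ ] cache.css              ┃  
     [x] worker.py              ┃  
     [ ] auth.css               ┃  


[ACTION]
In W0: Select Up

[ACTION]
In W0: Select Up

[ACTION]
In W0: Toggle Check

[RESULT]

                                   
━━━━━━━━━━━━━━━━━━━━━━━━━━━━━┓     
FormWidget                   ┃━━┓  
─────────────────────────────┨  ┃  
 Status:     [Inactive     ▼]┃──┨  
 Phone:      [              ]┃  ┃  
 Theme:      (●) Light  ( ) D┃  ┃  
 Company:    [Carol         ]┃  ┃  
 Notes:      [              ]┃  ┃  
 Email:      [user@example.c]┃  ┃  
                             ┃  ┃  
                             ┃  ┃  
                             ┃  ┃  
━━━━━━━━━━━━━━━━━━━━━━━━━━━━━┛  ┃  
     [x] .gitignore             ┃  
     [x] cache.css              ┃  
     [x] worker.py              ┃  
     [x] auth.css               ┃  


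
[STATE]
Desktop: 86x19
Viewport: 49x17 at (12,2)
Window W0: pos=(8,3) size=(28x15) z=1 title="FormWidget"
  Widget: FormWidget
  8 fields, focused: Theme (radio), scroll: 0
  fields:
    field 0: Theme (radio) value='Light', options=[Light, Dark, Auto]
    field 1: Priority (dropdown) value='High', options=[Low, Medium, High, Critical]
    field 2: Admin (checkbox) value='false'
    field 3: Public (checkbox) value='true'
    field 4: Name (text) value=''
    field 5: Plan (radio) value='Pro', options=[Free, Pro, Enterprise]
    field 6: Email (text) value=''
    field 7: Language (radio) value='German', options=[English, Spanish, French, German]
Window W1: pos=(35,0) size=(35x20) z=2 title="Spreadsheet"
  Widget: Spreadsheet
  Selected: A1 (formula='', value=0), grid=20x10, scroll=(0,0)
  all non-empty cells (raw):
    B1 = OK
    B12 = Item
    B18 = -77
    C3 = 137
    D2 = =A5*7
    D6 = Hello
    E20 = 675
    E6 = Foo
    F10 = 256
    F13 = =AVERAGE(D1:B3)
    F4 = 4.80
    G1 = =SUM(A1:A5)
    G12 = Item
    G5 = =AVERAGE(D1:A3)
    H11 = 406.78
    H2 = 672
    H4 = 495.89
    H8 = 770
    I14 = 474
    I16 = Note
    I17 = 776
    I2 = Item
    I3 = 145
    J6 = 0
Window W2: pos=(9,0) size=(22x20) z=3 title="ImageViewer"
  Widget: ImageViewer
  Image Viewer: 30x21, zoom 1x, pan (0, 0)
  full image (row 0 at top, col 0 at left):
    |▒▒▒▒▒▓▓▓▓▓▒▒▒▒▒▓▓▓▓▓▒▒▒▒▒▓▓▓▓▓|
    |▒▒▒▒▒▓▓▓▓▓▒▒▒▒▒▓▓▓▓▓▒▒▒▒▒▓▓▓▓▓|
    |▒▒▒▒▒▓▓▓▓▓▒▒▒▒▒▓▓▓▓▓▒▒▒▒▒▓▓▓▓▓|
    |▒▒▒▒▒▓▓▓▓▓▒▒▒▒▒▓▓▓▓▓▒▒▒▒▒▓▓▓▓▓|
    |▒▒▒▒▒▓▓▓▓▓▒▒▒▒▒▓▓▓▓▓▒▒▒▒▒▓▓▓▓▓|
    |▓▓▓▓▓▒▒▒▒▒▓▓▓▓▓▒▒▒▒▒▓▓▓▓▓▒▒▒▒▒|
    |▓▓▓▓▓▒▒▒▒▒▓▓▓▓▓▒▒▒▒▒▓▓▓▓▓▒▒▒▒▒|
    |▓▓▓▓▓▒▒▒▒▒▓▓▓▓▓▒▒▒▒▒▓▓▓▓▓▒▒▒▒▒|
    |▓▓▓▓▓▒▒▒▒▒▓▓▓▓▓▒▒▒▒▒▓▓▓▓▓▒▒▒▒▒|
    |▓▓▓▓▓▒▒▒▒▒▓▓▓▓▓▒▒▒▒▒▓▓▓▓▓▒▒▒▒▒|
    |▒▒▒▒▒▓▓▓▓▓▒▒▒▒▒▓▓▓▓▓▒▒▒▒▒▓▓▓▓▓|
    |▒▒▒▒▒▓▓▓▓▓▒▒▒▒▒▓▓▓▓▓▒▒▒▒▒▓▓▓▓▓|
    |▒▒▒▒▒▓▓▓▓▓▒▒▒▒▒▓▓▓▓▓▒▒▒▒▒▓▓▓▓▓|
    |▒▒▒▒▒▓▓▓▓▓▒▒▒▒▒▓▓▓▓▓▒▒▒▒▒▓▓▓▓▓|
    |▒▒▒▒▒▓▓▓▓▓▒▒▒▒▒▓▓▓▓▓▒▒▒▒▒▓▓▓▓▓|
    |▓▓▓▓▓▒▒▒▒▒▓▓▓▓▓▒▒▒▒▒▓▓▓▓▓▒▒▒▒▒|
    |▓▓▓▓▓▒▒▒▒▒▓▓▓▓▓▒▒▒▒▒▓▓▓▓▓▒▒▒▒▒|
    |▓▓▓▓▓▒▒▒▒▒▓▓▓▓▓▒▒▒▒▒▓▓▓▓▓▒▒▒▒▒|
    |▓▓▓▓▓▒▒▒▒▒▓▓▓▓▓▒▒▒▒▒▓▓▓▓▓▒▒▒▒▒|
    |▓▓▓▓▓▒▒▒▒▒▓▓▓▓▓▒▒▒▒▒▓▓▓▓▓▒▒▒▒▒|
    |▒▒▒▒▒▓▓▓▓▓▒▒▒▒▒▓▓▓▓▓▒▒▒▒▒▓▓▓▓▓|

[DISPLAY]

──────────────────┨    ┠─────────────────────────
▒▒▒▓▓▓▓▓▒▒▒▒▒▓▓▓▓▓┃━━━━┃A1:                      
▒▒▒▓▓▓▓▓▒▒▒▒▒▓▓▓▓▓┃    ┃       A       B       C 
▒▒▒▓▓▓▓▓▒▒▒▒▒▓▓▓▓▓┃────┃-------------------------
▒▒▒▓▓▓▓▓▒▒▒▒▒▓▓▓▓▓┃t  (┃  1      [0]OK           
▒▒▒▓▓▓▓▓▒▒▒▒▒▓▓▓▓▓┃  ▼]┃  2        0       0     
▓▓▓▒▒▒▒▒▓▓▓▓▓▒▒▒▒▒┃    ┃  3        0       0     
▓▓▓▒▒▒▒▒▓▓▓▓▓▒▒▒▒▒┃    ┃  4        0       0     
▓▓▓▒▒▒▒▒▓▓▓▓▓▒▒▒▒▒┃   ]┃  5        0       0     
▓▓▓▒▒▒▒▒▓▓▓▓▓▒▒▒▒▒┃  (●┃  6        0       0     
▓▓▓▒▒▒▒▒▓▓▓▓▓▒▒▒▒▒┃   ]┃  7        0       0     
▒▒▒▓▓▓▓▓▒▒▒▒▒▓▓▓▓▓┃ish ┃  8        0       0     
▒▒▒▓▓▓▓▓▒▒▒▒▒▓▓▓▓▓┃    ┃  9        0       0     
▒▒▒▓▓▓▓▓▒▒▒▒▒▓▓▓▓▓┃    ┃ 10        0       0     
▒▒▒▓▓▓▓▓▒▒▒▒▒▓▓▓▓▓┃    ┃ 11        0       0     
▒▒▒▓▓▓▓▓▒▒▒▒▒▓▓▓▓▓┃━━━━┃ 12        0Item         
▓▓▓▒▒▒▒▒▓▓▓▓▓▒▒▒▒▒┃    ┃ 13        0       0     


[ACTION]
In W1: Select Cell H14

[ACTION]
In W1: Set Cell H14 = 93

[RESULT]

──────────────────┨    ┠─────────────────────────
▒▒▒▓▓▓▓▓▒▒▒▒▒▓▓▓▓▓┃━━━━┃H14: 93                  
▒▒▒▓▓▓▓▓▒▒▒▒▒▓▓▓▓▓┃    ┃       A       B       C 
▒▒▒▓▓▓▓▓▒▒▒▒▒▓▓▓▓▓┃────┃-------------------------
▒▒▒▓▓▓▓▓▒▒▒▒▒▓▓▓▓▓┃t  (┃  1        0OK           
▒▒▒▓▓▓▓▓▒▒▒▒▒▓▓▓▓▓┃  ▼]┃  2        0       0     
▓▓▓▒▒▒▒▒▓▓▓▓▓▒▒▒▒▒┃    ┃  3        0       0     
▓▓▓▒▒▒▒▒▓▓▓▓▓▒▒▒▒▒┃    ┃  4        0       0     
▓▓▓▒▒▒▒▒▓▓▓▓▓▒▒▒▒▒┃   ]┃  5        0       0     
▓▓▓▒▒▒▒▒▓▓▓▓▓▒▒▒▒▒┃  (●┃  6        0       0     
▓▓▓▒▒▒▒▒▓▓▓▓▓▒▒▒▒▒┃   ]┃  7        0       0     
▒▒▒▓▓▓▓▓▒▒▒▒▒▓▓▓▓▓┃ish ┃  8        0       0     
▒▒▒▓▓▓▓▓▒▒▒▒▒▓▓▓▓▓┃    ┃  9        0       0     
▒▒▒▓▓▓▓▓▒▒▒▒▒▓▓▓▓▓┃    ┃ 10        0       0     
▒▒▒▓▓▓▓▓▒▒▒▒▒▓▓▓▓▓┃    ┃ 11        0       0     
▒▒▒▓▓▓▓▓▒▒▒▒▒▓▓▓▓▓┃━━━━┃ 12        0Item         
▓▓▓▒▒▒▒▒▓▓▓▓▓▒▒▒▒▒┃    ┃ 13        0       0     


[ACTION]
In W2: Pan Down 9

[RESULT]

──────────────────┨    ┠─────────────────────────
▓▓▓▒▒▒▒▒▓▓▓▓▓▒▒▒▒▒┃━━━━┃H14: 93                  
▒▒▒▓▓▓▓▓▒▒▒▒▒▓▓▓▓▓┃    ┃       A       B       C 
▒▒▒▓▓▓▓▓▒▒▒▒▒▓▓▓▓▓┃────┃-------------------------
▒▒▒▓▓▓▓▓▒▒▒▒▒▓▓▓▓▓┃t  (┃  1        0OK           
▒▒▒▓▓▓▓▓▒▒▒▒▒▓▓▓▓▓┃  ▼]┃  2        0       0     
▒▒▒▓▓▓▓▓▒▒▒▒▒▓▓▓▓▓┃    ┃  3        0       0     
▓▓▓▒▒▒▒▒▓▓▓▓▓▒▒▒▒▒┃    ┃  4        0       0     
▓▓▓▒▒▒▒▒▓▓▓▓▓▒▒▒▒▒┃   ]┃  5        0       0     
▓▓▓▒▒▒▒▒▓▓▓▓▓▒▒▒▒▒┃  (●┃  6        0       0     
▓▓▓▒▒▒▒▒▓▓▓▓▓▒▒▒▒▒┃   ]┃  7        0       0     
▓▓▓▒▒▒▒▒▓▓▓▓▓▒▒▒▒▒┃ish ┃  8        0       0     
▒▒▒▓▓▓▓▓▒▒▒▒▒▓▓▓▓▓┃    ┃  9        0       0     
                  ┃    ┃ 10        0       0     
                  ┃    ┃ 11        0       0     
                  ┃━━━━┃ 12        0Item         
                  ┃    ┃ 13        0       0     
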